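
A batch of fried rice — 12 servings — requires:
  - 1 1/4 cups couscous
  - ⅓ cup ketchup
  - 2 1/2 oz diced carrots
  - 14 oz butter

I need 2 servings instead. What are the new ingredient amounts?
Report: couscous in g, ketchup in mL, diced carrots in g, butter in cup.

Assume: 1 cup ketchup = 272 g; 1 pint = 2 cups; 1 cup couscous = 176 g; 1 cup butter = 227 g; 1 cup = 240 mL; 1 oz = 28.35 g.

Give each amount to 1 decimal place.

Scaling factor: 2/12 = 1/6.
couscous: 1.25 cup × 1/6 × 176 g/cup ≈ 36.7 g
ketchup: 1/3 cup × 1/6 × 240 mL/cup ≈ 13.3 mL
diced carrots: 2.5 oz × 1/6 × 28.35 g/oz ≈ 11.8 g
butter: 14 oz × 1/6 × 28.35 g/oz ÷ 227 g/cup ≈ 0.3 cup

couscous: 36.7 g; ketchup: 13.3 mL; diced carrots: 11.8 g; butter: 0.3 cup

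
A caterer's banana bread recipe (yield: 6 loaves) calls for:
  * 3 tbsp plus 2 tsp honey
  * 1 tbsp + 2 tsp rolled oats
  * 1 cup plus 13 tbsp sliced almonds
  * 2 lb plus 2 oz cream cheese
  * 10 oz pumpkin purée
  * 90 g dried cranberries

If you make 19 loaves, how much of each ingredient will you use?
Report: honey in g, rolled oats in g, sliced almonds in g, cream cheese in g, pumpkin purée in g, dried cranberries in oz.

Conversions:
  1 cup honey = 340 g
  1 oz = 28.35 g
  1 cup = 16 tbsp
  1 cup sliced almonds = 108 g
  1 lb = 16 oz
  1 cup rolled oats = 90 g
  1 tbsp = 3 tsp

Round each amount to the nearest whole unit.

honey: 247 g; rolled oats: 30 g; sliced almonds: 620 g; cream cheese: 3052 g; pumpkin purée: 898 g; dried cranberries: 10 oz

Scaling factor: 19/6.
honey: (3 tbsp + 2 tsp = 11/3 tbsp) × 19/6 ÷ 16 tbsp/cup × 340 g/cup ≈ 247 g
rolled oats: (1 tbsp + 2 tsp = 5/3 tbsp) × 19/6 ÷ 16 tbsp/cup × 90 g/cup ≈ 30 g
sliced almonds: (1 cup + 13 tbsp = 1.8125 cup) × 19/6 × 108 g/cup ≈ 620 g
cream cheese: (2 lb + 2 oz = 2.125 lb) × 19/6 × 16 oz/lb × 28.35 g/oz ≈ 3052 g
pumpkin purée: 10 oz × 19/6 × 28.35 g/oz ≈ 898 g
dried cranberries: 90 g × 19/6 ÷ 28.35 g/oz ≈ 10 oz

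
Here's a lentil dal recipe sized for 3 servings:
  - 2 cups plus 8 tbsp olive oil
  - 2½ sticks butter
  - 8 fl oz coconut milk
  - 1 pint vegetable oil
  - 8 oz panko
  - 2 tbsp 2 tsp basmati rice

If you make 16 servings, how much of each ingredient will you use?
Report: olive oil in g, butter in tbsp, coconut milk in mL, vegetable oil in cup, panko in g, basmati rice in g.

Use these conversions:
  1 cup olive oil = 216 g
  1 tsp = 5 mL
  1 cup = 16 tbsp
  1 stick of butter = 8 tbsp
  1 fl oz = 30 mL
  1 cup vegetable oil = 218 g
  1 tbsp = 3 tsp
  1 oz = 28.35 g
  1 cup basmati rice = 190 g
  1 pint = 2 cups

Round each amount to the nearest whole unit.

Scaling factor: 16/3.
olive oil: (2 cup + 8 tbsp = 2.5 cup) × 16/3 × 216 g/cup = 2880 g
butter: 2.5 stick × 16/3 × 8 tbsp/stick ≈ 107 tbsp
coconut milk: 8 fl oz × 16/3 × 30 mL/fl oz = 1280 mL
vegetable oil: 1 pint × 16/3 × 2 cup/pint ≈ 11 cup
panko: 8 oz × 16/3 × 28.35 g/oz ≈ 1210 g
basmati rice: (2 tbsp + 2 tsp = 8/3 tbsp) × 16/3 ÷ 16 tbsp/cup × 190 g/cup ≈ 169 g

olive oil: 2880 g; butter: 107 tbsp; coconut milk: 1280 mL; vegetable oil: 11 cup; panko: 1210 g; basmati rice: 169 g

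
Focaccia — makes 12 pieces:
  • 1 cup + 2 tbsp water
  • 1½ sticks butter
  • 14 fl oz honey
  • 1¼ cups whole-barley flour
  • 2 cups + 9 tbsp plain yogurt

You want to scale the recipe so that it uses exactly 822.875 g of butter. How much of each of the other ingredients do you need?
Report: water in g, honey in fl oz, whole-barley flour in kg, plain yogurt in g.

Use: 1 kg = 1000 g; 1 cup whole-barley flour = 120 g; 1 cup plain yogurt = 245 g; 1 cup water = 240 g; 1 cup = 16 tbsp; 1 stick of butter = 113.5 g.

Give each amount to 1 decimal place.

The original recipe has 170.25 g of butter, so the scaling factor is 822.875 ÷ 170.25 = 29/6.
water: (1 cup + 2 tbsp = 1.125 cup) × 29/6 × 240 g/cup = 1305.0 g
honey: 14 fl oz × 29/6 ≈ 67.7 fl oz
whole-barley flour: 1.25 cup × 29/6 × 120 g/cup ÷ 1000 g/kg ≈ 0.7 kg
plain yogurt: (2 cup + 9 tbsp = 2.5625 cup) × 29/6 × 245 g/cup ≈ 3034.4 g

water: 1305.0 g; honey: 67.7 fl oz; whole-barley flour: 0.7 kg; plain yogurt: 3034.4 g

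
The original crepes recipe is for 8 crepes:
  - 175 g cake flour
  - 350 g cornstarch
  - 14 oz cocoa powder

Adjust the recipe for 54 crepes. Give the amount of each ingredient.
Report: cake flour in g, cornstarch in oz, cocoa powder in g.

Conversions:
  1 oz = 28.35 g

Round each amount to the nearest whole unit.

Scaling factor: 54/8 = 27/4 = 6.75.
cake flour: 175 g × 27/4 ≈ 1181 g
cornstarch: 350 g × 27/4 ÷ 28.35 g/oz ≈ 83 oz
cocoa powder: 14 oz × 27/4 × 28.35 g/oz ≈ 2679 g

cake flour: 1181 g; cornstarch: 83 oz; cocoa powder: 2679 g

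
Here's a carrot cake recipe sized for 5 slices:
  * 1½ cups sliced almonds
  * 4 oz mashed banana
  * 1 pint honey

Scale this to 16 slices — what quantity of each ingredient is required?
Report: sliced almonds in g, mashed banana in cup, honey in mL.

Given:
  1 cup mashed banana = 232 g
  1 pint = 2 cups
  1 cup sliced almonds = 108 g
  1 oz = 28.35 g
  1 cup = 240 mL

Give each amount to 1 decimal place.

Scaling factor: 16/5 = 3.2.
sliced almonds: 1.5 cup × 16/5 × 108 g/cup = 518.4 g
mashed banana: 4 oz × 16/5 × 28.35 g/oz ÷ 232 g/cup ≈ 1.6 cup
honey: 1 pint × 16/5 × 2 cup/pint × 240 mL/cup = 1536.0 mL

sliced almonds: 518.4 g; mashed banana: 1.6 cup; honey: 1536.0 mL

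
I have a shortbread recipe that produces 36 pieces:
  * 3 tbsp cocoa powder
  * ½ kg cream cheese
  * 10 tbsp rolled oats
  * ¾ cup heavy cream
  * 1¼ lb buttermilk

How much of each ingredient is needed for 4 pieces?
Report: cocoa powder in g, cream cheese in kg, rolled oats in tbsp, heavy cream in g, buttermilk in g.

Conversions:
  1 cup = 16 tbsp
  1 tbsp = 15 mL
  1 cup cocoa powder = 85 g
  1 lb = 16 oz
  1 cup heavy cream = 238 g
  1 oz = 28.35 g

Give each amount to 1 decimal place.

Scaling factor: 4/36 = 1/9.
cocoa powder: 3 tbsp × 1/9 ÷ 16 tbsp/cup × 85 g/cup ≈ 1.8 g
cream cheese: 0.5 kg × 1/9 ≈ 0.1 kg
rolled oats: 10 tbsp × 1/9 ≈ 1.1 tbsp
heavy cream: 0.75 cup × 1/9 × 238 g/cup ≈ 19.8 g
buttermilk: 1.25 lb × 1/9 × 16 oz/lb × 28.35 g/oz = 63.0 g

cocoa powder: 1.8 g; cream cheese: 0.1 kg; rolled oats: 1.1 tbsp; heavy cream: 19.8 g; buttermilk: 63.0 g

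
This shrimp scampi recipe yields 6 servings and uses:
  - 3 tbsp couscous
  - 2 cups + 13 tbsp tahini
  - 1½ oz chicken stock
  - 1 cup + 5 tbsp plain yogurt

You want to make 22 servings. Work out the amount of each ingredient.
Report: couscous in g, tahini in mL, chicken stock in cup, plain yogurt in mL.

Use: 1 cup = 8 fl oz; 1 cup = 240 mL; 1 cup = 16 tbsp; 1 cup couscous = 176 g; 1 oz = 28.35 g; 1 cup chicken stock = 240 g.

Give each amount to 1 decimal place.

Scaling factor: 22/6 = 11/3.
couscous: 3 tbsp × 11/3 ÷ 16 tbsp/cup × 176 g/cup = 121.0 g
tahini: (2 cup + 13 tbsp = 2.8125 cup) × 11/3 × 240 mL/cup = 2475.0 mL
chicken stock: 1.5 oz × 11/3 × 28.35 g/oz ÷ 240 g/cup ≈ 0.6 cup
plain yogurt: (1 cup + 5 tbsp = 1.3125 cup) × 11/3 × 240 mL/cup = 1155.0 mL

couscous: 121.0 g; tahini: 2475.0 mL; chicken stock: 0.6 cup; plain yogurt: 1155.0 mL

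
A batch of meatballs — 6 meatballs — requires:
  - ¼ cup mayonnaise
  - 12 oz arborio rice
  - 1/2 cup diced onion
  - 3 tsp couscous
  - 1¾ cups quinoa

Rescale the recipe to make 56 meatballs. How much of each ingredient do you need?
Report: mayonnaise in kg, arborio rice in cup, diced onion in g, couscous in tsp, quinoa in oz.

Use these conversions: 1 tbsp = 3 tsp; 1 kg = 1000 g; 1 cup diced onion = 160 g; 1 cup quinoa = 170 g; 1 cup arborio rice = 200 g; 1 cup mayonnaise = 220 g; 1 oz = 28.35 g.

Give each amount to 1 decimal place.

Scaling factor: 56/6 = 28/3.
mayonnaise: 0.25 cup × 28/3 × 220 g/cup ÷ 1000 g/kg ≈ 0.5 kg
arborio rice: 12 oz × 28/3 × 28.35 g/oz ÷ 200 g/cup ≈ 15.9 cup
diced onion: 0.5 cup × 28/3 × 160 g/cup ≈ 746.7 g
couscous: 3 tsp × 28/3 = 28.0 tsp
quinoa: 1.75 cup × 28/3 × 170 g/cup ÷ 28.35 g/oz ≈ 97.9 oz

mayonnaise: 0.5 kg; arborio rice: 15.9 cup; diced onion: 746.7 g; couscous: 28.0 tsp; quinoa: 97.9 oz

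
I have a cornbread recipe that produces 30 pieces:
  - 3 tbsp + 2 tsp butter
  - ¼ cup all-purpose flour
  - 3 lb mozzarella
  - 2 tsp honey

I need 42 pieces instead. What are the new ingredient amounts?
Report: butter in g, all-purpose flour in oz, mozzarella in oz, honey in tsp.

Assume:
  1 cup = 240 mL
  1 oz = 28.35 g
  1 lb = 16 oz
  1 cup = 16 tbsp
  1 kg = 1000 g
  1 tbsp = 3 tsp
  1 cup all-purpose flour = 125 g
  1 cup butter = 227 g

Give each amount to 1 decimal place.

butter: 72.8 g; all-purpose flour: 1.5 oz; mozzarella: 67.2 oz; honey: 2.8 tsp

Scaling factor: 42/30 = 7/5 = 1.4.
butter: (3 tbsp + 2 tsp = 11/3 tbsp) × 7/5 ÷ 16 tbsp/cup × 227 g/cup ≈ 72.8 g
all-purpose flour: 0.25 cup × 7/5 × 125 g/cup ÷ 28.35 g/oz ≈ 1.5 oz
mozzarella: 3 lb × 7/5 × 16 oz/lb = 67.2 oz
honey: 2 tsp × 7/5 = 2.8 tsp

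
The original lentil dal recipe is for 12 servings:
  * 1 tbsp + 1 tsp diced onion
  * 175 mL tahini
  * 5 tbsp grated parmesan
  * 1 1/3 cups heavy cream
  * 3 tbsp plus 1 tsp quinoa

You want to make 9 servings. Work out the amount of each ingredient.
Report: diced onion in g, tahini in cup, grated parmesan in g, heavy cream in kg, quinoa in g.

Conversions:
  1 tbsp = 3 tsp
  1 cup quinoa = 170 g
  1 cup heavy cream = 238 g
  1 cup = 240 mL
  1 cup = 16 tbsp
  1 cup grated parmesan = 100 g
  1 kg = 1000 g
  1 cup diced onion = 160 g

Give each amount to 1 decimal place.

Scaling factor: 9/12 = 3/4 = 0.75.
diced onion: (1 tbsp + 1 tsp = 4/3 tbsp) × 3/4 ÷ 16 tbsp/cup × 160 g/cup = 10.0 g
tahini: 175 mL × 3/4 ÷ 240 mL/cup ≈ 0.5 cup
grated parmesan: 5 tbsp × 3/4 ÷ 16 tbsp/cup × 100 g/cup ≈ 23.4 g
heavy cream: 4/3 cup × 3/4 × 238 g/cup ÷ 1000 g/kg ≈ 0.2 kg
quinoa: (3 tbsp + 1 tsp = 10/3 tbsp) × 3/4 ÷ 16 tbsp/cup × 170 g/cup ≈ 26.6 g

diced onion: 10.0 g; tahini: 0.5 cup; grated parmesan: 23.4 g; heavy cream: 0.2 kg; quinoa: 26.6 g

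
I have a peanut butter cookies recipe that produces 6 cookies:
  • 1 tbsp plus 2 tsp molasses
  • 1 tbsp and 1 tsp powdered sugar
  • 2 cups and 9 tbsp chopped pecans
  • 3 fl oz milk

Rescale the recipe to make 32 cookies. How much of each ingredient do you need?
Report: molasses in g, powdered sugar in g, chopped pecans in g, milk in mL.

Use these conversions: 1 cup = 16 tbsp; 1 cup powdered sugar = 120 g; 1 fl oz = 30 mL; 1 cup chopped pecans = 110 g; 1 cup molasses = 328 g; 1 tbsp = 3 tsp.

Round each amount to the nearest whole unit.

molasses: 182 g; powdered sugar: 53 g; chopped pecans: 1503 g; milk: 480 mL

Scaling factor: 32/6 = 16/3.
molasses: (1 tbsp + 2 tsp = 5/3 tbsp) × 16/3 ÷ 16 tbsp/cup × 328 g/cup ≈ 182 g
powdered sugar: (1 tbsp + 1 tsp = 4/3 tbsp) × 16/3 ÷ 16 tbsp/cup × 120 g/cup ≈ 53 g
chopped pecans: (2 cup + 9 tbsp = 2.5625 cup) × 16/3 × 110 g/cup ≈ 1503 g
milk: 3 fl oz × 16/3 × 30 mL/fl oz = 480 mL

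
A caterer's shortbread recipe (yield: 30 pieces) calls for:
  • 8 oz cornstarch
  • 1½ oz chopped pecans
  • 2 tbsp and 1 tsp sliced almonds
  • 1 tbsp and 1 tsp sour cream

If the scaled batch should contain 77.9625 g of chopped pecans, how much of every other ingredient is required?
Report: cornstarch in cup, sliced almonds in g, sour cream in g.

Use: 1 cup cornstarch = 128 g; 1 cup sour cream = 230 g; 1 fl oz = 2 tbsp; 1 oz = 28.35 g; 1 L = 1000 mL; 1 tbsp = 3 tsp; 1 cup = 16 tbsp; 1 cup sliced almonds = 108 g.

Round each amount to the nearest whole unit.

cornstarch: 3 cup; sliced almonds: 29 g; sour cream: 35 g

The original recipe has 42.525 g of chopped pecans, so the scaling factor is 77.9625 ÷ 42.525 = 11/6.
cornstarch: 8 oz × 11/6 × 28.35 g/oz ÷ 128 g/cup ≈ 3 cup
sliced almonds: (2 tbsp + 1 tsp = 7/3 tbsp) × 11/6 ÷ 16 tbsp/cup × 108 g/cup ≈ 29 g
sour cream: (1 tbsp + 1 tsp = 4/3 tbsp) × 11/6 ÷ 16 tbsp/cup × 230 g/cup ≈ 35 g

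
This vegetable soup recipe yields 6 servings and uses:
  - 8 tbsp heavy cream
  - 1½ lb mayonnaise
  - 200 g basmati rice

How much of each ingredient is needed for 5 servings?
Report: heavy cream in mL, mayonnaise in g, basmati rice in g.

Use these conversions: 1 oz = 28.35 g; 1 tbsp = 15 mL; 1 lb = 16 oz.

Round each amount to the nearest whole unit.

Scaling factor: 5/6.
heavy cream: 8 tbsp × 5/6 × 15 mL/tbsp = 100 mL
mayonnaise: 1.5 lb × 5/6 × 16 oz/lb × 28.35 g/oz = 567 g
basmati rice: 200 g × 5/6 ≈ 167 g

heavy cream: 100 mL; mayonnaise: 567 g; basmati rice: 167 g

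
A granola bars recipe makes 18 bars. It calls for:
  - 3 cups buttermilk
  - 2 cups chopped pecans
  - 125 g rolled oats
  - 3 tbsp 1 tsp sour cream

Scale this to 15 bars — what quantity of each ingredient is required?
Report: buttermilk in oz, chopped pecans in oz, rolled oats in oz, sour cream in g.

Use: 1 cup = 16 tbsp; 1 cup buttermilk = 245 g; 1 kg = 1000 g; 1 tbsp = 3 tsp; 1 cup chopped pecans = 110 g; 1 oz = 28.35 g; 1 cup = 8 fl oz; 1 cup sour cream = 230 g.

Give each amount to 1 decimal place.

buttermilk: 21.6 oz; chopped pecans: 6.5 oz; rolled oats: 3.7 oz; sour cream: 39.9 g

Scaling factor: 15/18 = 5/6.
buttermilk: 3 cup × 5/6 × 245 g/cup ÷ 28.35 g/oz ≈ 21.6 oz
chopped pecans: 2 cup × 5/6 × 110 g/cup ÷ 28.35 g/oz ≈ 6.5 oz
rolled oats: 125 g × 5/6 ÷ 28.35 g/oz ≈ 3.7 oz
sour cream: (3 tbsp + 1 tsp = 10/3 tbsp) × 5/6 ÷ 16 tbsp/cup × 230 g/cup ≈ 39.9 g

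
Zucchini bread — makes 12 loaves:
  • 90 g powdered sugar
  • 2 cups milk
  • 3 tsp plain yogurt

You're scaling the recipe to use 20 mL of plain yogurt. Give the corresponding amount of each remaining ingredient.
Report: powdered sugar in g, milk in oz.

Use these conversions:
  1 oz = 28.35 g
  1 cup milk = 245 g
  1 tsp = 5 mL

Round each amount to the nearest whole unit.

powdered sugar: 120 g; milk: 23 oz

The original recipe has 15 mL of plain yogurt, so the scaling factor is 20 ÷ 15 = 4/3.
powdered sugar: 90 g × 4/3 = 120 g
milk: 2 cup × 4/3 × 245 g/cup ÷ 28.35 g/oz ≈ 23 oz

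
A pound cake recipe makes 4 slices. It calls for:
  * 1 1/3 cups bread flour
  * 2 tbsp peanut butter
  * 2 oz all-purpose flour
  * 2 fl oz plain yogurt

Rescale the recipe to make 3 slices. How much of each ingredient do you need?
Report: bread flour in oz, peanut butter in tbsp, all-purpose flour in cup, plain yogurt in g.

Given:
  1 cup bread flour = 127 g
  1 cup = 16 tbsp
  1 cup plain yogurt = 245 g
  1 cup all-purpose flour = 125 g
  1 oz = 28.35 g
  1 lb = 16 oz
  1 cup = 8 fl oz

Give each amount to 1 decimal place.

Scaling factor: 3/4 = 0.75.
bread flour: 4/3 cup × 3/4 × 127 g/cup ÷ 28.35 g/oz ≈ 4.5 oz
peanut butter: 2 tbsp × 3/4 = 1.5 tbsp
all-purpose flour: 2 oz × 3/4 × 28.35 g/oz ÷ 125 g/cup ≈ 0.3 cup
plain yogurt: 2 fl oz × 3/4 ÷ 8 fl oz/cup × 245 g/cup ≈ 45.9 g

bread flour: 4.5 oz; peanut butter: 1.5 tbsp; all-purpose flour: 0.3 cup; plain yogurt: 45.9 g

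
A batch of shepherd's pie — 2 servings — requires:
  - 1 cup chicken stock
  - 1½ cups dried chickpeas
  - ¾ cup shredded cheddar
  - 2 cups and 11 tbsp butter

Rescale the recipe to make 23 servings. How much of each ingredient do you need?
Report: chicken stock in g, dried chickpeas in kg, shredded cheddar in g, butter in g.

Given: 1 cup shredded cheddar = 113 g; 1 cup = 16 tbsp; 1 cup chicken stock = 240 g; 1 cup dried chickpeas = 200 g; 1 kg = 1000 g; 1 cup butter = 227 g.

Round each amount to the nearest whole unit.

chicken stock: 2760 g; dried chickpeas: 3 kg; shredded cheddar: 975 g; butter: 7016 g

Scaling factor: 23/2 = 11.5.
chicken stock: 1 cup × 23/2 × 240 g/cup = 2760 g
dried chickpeas: 1.5 cup × 23/2 × 200 g/cup ÷ 1000 g/kg ≈ 3 kg
shredded cheddar: 0.75 cup × 23/2 × 113 g/cup ≈ 975 g
butter: (2 cup + 11 tbsp = 2.6875 cup) × 23/2 × 227 g/cup ≈ 7016 g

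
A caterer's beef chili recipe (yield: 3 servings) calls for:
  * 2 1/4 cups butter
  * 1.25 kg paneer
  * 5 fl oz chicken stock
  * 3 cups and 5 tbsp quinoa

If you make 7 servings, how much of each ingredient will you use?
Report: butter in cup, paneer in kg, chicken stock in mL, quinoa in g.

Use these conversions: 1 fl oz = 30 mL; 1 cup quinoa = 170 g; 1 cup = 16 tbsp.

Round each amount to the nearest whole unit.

Scaling factor: 7/3.
butter: 2.25 cup × 7/3 ≈ 5 cup
paneer: 1.25 kg × 7/3 ≈ 3 kg
chicken stock: 5 fl oz × 7/3 × 30 mL/fl oz = 350 mL
quinoa: (3 cup + 5 tbsp = 3.3125 cup) × 7/3 × 170 g/cup ≈ 1314 g

butter: 5 cup; paneer: 3 kg; chicken stock: 350 mL; quinoa: 1314 g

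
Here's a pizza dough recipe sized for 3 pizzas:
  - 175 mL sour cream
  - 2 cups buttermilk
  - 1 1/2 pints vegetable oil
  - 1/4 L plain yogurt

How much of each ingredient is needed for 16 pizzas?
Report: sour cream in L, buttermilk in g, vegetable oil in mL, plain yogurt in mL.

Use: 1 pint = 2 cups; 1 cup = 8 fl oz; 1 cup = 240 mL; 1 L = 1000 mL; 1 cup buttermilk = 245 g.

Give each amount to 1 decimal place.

sour cream: 0.9 L; buttermilk: 2613.3 g; vegetable oil: 3840.0 mL; plain yogurt: 1333.3 mL

Scaling factor: 16/3.
sour cream: 175 mL × 16/3 ÷ 1000 mL/L ≈ 0.9 L
buttermilk: 2 cup × 16/3 × 245 g/cup ≈ 2613.3 g
vegetable oil: 1.5 pint × 16/3 × 2 cup/pint × 240 mL/cup = 3840.0 mL
plain yogurt: 0.25 L × 16/3 × 1000 mL/L ≈ 1333.3 mL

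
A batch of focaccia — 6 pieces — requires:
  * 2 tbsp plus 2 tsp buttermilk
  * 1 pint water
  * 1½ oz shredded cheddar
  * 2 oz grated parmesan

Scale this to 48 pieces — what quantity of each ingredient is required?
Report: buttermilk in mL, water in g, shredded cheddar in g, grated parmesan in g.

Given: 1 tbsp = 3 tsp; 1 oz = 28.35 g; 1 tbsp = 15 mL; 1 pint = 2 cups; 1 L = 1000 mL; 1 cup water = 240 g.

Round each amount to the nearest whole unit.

buttermilk: 320 mL; water: 3840 g; shredded cheddar: 340 g; grated parmesan: 454 g

Scaling factor: 48/6 = 8.
buttermilk: (2 tbsp + 2 tsp = 8/3 tbsp) × 8 × 15 mL/tbsp = 320 mL
water: 1 pint × 8 × 2 cup/pint × 240 g/cup = 3840 g
shredded cheddar: 1.5 oz × 8 × 28.35 g/oz ≈ 340 g
grated parmesan: 2 oz × 8 × 28.35 g/oz ≈ 454 g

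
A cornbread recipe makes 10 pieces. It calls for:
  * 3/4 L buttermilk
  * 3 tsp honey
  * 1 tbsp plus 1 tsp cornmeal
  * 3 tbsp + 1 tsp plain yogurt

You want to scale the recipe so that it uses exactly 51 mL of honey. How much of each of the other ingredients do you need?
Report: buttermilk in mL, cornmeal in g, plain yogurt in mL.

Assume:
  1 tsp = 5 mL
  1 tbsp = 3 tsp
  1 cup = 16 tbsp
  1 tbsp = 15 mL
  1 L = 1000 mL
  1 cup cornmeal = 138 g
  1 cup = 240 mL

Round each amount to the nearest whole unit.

buttermilk: 2550 mL; cornmeal: 39 g; plain yogurt: 170 mL

The original recipe has 15 mL of honey, so the scaling factor is 51 ÷ 15 = 17/5 = 3.4.
buttermilk: 0.75 L × 17/5 × 1000 mL/L = 2550 mL
cornmeal: (1 tbsp + 1 tsp = 4/3 tbsp) × 17/5 ÷ 16 tbsp/cup × 138 g/cup ≈ 39 g
plain yogurt: (3 tbsp + 1 tsp = 10/3 tbsp) × 17/5 × 15 mL/tbsp = 170 mL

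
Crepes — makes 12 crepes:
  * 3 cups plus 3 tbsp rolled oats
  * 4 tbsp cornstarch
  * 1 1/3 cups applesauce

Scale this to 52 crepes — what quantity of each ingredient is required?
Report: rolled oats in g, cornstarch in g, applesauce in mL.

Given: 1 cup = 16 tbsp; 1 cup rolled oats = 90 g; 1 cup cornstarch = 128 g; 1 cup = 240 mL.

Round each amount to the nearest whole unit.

Scaling factor: 52/12 = 13/3.
rolled oats: (3 cup + 3 tbsp = 3.1875 cup) × 13/3 × 90 g/cup ≈ 1243 g
cornstarch: 4 tbsp × 13/3 ÷ 16 tbsp/cup × 128 g/cup ≈ 139 g
applesauce: 4/3 cup × 13/3 × 240 mL/cup ≈ 1387 mL

rolled oats: 1243 g; cornstarch: 139 g; applesauce: 1387 mL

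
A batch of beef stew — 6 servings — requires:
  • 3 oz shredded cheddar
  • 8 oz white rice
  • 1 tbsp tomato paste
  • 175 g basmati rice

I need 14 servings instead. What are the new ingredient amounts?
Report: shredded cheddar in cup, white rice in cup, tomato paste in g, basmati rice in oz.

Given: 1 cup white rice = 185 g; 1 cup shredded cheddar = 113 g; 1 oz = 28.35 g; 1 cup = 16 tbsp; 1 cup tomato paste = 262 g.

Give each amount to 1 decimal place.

Scaling factor: 14/6 = 7/3.
shredded cheddar: 3 oz × 7/3 × 28.35 g/oz ÷ 113 g/cup ≈ 1.8 cup
white rice: 8 oz × 7/3 × 28.35 g/oz ÷ 185 g/cup ≈ 2.9 cup
tomato paste: 1 tbsp × 7/3 ÷ 16 tbsp/cup × 262 g/cup ≈ 38.2 g
basmati rice: 175 g × 7/3 ÷ 28.35 g/oz ≈ 14.4 oz

shredded cheddar: 1.8 cup; white rice: 2.9 cup; tomato paste: 38.2 g; basmati rice: 14.4 oz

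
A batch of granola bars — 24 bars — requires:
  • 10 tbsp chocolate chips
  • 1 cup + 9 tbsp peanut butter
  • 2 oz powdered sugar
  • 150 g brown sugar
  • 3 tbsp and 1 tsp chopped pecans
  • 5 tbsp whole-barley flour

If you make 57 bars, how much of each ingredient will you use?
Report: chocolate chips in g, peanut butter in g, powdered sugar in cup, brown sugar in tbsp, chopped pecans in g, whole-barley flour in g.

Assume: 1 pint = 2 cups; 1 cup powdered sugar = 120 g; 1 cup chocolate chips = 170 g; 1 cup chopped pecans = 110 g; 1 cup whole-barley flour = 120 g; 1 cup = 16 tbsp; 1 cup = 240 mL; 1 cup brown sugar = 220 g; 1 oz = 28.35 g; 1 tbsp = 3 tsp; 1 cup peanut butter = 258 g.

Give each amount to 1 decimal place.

Scaling factor: 57/24 = 19/8 = 2.375.
chocolate chips: 10 tbsp × 19/8 ÷ 16 tbsp/cup × 170 g/cup ≈ 252.3 g
peanut butter: (1 cup + 9 tbsp = 1.5625 cup) × 19/8 × 258 g/cup ≈ 957.4 g
powdered sugar: 2 oz × 19/8 × 28.35 g/oz ÷ 120 g/cup ≈ 1.1 cup
brown sugar: 150 g × 19/8 ÷ 220 g/cup × 16 tbsp/cup ≈ 25.9 tbsp
chopped pecans: (3 tbsp + 1 tsp = 10/3 tbsp) × 19/8 ÷ 16 tbsp/cup × 110 g/cup ≈ 54.4 g
whole-barley flour: 5 tbsp × 19/8 ÷ 16 tbsp/cup × 120 g/cup ≈ 89.1 g

chocolate chips: 252.3 g; peanut butter: 957.4 g; powdered sugar: 1.1 cup; brown sugar: 25.9 tbsp; chopped pecans: 54.4 g; whole-barley flour: 89.1 g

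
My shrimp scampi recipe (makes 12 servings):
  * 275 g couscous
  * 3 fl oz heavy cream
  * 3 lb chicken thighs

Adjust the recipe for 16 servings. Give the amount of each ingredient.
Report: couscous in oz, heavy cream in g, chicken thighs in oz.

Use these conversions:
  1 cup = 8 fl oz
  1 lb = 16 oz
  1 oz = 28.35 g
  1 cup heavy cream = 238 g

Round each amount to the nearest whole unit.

Scaling factor: 16/12 = 4/3.
couscous: 275 g × 4/3 ÷ 28.35 g/oz ≈ 13 oz
heavy cream: 3 fl oz × 4/3 ÷ 8 fl oz/cup × 238 g/cup = 119 g
chicken thighs: 3 lb × 4/3 × 16 oz/lb = 64 oz

couscous: 13 oz; heavy cream: 119 g; chicken thighs: 64 oz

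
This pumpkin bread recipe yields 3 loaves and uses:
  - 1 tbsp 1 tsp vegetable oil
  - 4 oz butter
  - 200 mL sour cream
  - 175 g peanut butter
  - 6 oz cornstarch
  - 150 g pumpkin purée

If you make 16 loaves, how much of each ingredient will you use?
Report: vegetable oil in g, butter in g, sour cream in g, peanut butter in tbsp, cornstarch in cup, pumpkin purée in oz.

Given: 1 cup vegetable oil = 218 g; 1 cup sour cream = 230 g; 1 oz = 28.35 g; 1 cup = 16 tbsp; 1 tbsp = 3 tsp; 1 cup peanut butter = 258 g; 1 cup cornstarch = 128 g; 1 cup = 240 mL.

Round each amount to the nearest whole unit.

vegetable oil: 97 g; butter: 605 g; sour cream: 1022 g; peanut butter: 58 tbsp; cornstarch: 7 cup; pumpkin purée: 28 oz

Scaling factor: 16/3.
vegetable oil: (1 tbsp + 1 tsp = 4/3 tbsp) × 16/3 ÷ 16 tbsp/cup × 218 g/cup ≈ 97 g
butter: 4 oz × 16/3 × 28.35 g/oz ≈ 605 g
sour cream: 200 mL × 16/3 ÷ 240 mL/cup × 230 g/cup ≈ 1022 g
peanut butter: 175 g × 16/3 ÷ 258 g/cup × 16 tbsp/cup ≈ 58 tbsp
cornstarch: 6 oz × 16/3 × 28.35 g/oz ÷ 128 g/cup ≈ 7 cup
pumpkin purée: 150 g × 16/3 ÷ 28.35 g/oz ≈ 28 oz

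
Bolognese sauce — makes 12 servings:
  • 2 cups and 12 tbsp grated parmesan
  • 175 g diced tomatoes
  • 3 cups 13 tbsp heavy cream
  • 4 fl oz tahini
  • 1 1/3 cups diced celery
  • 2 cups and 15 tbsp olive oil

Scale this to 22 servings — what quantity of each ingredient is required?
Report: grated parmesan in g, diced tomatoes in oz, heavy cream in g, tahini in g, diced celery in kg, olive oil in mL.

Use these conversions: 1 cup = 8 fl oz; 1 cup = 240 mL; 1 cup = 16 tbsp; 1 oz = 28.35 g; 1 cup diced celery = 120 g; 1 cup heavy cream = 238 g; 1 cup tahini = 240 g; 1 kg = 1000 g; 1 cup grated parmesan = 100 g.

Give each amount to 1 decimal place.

Scaling factor: 22/12 = 11/6.
grated parmesan: (2 cup + 12 tbsp = 2.75 cup) × 11/6 × 100 g/cup ≈ 504.2 g
diced tomatoes: 175 g × 11/6 ÷ 28.35 g/oz ≈ 11.3 oz
heavy cream: (3 cup + 13 tbsp = 3.8125 cup) × 11/6 × 238 g/cup ≈ 1663.5 g
tahini: 4 fl oz × 11/6 ÷ 8 fl oz/cup × 240 g/cup = 220.0 g
diced celery: 4/3 cup × 11/6 × 120 g/cup ÷ 1000 g/kg ≈ 0.3 kg
olive oil: (2 cup + 15 tbsp = 2.9375 cup) × 11/6 × 240 mL/cup = 1292.5 mL

grated parmesan: 504.2 g; diced tomatoes: 11.3 oz; heavy cream: 1663.5 g; tahini: 220.0 g; diced celery: 0.3 kg; olive oil: 1292.5 mL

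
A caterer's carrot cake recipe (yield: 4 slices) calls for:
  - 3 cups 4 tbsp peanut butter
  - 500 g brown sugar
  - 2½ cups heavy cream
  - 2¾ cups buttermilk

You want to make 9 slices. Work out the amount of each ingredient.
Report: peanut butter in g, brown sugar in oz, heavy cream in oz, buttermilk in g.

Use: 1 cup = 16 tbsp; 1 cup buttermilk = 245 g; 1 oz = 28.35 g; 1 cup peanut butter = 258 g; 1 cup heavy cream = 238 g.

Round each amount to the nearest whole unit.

Scaling factor: 9/4 = 2.25.
peanut butter: (3 cup + 4 tbsp = 3.25 cup) × 9/4 × 258 g/cup ≈ 1887 g
brown sugar: 500 g × 9/4 ÷ 28.35 g/oz ≈ 40 oz
heavy cream: 2.5 cup × 9/4 × 238 g/cup ÷ 28.35 g/oz ≈ 47 oz
buttermilk: 2.75 cup × 9/4 × 245 g/cup ≈ 1516 g

peanut butter: 1887 g; brown sugar: 40 oz; heavy cream: 47 oz; buttermilk: 1516 g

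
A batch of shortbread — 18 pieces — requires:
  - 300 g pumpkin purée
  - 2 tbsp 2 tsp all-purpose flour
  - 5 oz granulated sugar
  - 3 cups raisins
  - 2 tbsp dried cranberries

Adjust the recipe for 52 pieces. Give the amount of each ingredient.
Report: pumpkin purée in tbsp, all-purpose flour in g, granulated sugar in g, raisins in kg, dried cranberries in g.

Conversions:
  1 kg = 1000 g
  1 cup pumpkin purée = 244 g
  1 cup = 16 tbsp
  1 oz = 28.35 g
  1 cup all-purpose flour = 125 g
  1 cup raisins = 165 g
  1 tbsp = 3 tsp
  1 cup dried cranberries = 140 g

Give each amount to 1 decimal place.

pumpkin purée: 56.8 tbsp; all-purpose flour: 60.2 g; granulated sugar: 409.5 g; raisins: 1.4 kg; dried cranberries: 50.6 g

Scaling factor: 52/18 = 26/9.
pumpkin purée: 300 g × 26/9 ÷ 244 g/cup × 16 tbsp/cup ≈ 56.8 tbsp
all-purpose flour: (2 tbsp + 2 tsp = 8/3 tbsp) × 26/9 ÷ 16 tbsp/cup × 125 g/cup ≈ 60.2 g
granulated sugar: 5 oz × 26/9 × 28.35 g/oz = 409.5 g
raisins: 3 cup × 26/9 × 165 g/cup ÷ 1000 g/kg ≈ 1.4 kg
dried cranberries: 2 tbsp × 26/9 ÷ 16 tbsp/cup × 140 g/cup ≈ 50.6 g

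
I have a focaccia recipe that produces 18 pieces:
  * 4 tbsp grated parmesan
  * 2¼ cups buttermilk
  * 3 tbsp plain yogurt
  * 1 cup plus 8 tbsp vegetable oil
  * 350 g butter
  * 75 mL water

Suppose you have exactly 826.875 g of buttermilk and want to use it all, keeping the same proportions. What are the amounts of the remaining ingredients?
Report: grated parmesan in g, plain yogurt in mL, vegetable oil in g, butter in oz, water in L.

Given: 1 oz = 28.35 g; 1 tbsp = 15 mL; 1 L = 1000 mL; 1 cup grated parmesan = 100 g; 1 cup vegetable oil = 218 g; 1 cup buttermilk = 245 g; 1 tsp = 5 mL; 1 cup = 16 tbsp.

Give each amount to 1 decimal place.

The original recipe has 551.25 g of buttermilk, so the scaling factor is 826.875 ÷ 551.25 = 3/2 = 1.5.
grated parmesan: 4 tbsp × 3/2 ÷ 16 tbsp/cup × 100 g/cup = 37.5 g
plain yogurt: 3 tbsp × 3/2 × 15 mL/tbsp = 67.5 mL
vegetable oil: (1 cup + 8 tbsp = 1.5 cup) × 3/2 × 218 g/cup = 490.5 g
butter: 350 g × 3/2 ÷ 28.35 g/oz ≈ 18.5 oz
water: 75 mL × 3/2 ÷ 1000 mL/L ≈ 0.1 L

grated parmesan: 37.5 g; plain yogurt: 67.5 mL; vegetable oil: 490.5 g; butter: 18.5 oz; water: 0.1 L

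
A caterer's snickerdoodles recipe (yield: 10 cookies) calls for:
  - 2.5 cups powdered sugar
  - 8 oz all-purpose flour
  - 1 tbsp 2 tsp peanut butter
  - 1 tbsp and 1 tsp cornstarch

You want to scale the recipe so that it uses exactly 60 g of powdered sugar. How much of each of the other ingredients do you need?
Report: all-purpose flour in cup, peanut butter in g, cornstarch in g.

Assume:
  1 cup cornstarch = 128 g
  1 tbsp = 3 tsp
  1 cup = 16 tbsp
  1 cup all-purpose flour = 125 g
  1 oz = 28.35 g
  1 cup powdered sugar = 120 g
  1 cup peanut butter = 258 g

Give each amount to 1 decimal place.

The original recipe has 300 g of powdered sugar, so the scaling factor is 60 ÷ 300 = 1/5 = 0.2.
all-purpose flour: 8 oz × 1/5 × 28.35 g/oz ÷ 125 g/cup ≈ 0.4 cup
peanut butter: (1 tbsp + 2 tsp = 5/3 tbsp) × 1/5 ÷ 16 tbsp/cup × 258 g/cup ≈ 5.4 g
cornstarch: (1 tbsp + 1 tsp = 4/3 tbsp) × 1/5 ÷ 16 tbsp/cup × 128 g/cup ≈ 2.1 g

all-purpose flour: 0.4 cup; peanut butter: 5.4 g; cornstarch: 2.1 g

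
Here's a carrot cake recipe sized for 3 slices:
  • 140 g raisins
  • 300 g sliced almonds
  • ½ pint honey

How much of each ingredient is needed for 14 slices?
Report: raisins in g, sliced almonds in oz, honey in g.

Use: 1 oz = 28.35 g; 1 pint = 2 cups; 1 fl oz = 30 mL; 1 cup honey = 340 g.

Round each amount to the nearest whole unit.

raisins: 653 g; sliced almonds: 49 oz; honey: 1587 g

Scaling factor: 14/3.
raisins: 140 g × 14/3 ≈ 653 g
sliced almonds: 300 g × 14/3 ÷ 28.35 g/oz ≈ 49 oz
honey: 0.5 pint × 14/3 × 2 cup/pint × 340 g/cup ≈ 1587 g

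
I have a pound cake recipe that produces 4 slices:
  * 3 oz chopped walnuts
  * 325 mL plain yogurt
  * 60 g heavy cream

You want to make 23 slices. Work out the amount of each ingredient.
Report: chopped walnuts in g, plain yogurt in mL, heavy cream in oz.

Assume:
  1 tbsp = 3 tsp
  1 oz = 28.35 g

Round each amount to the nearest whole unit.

chopped walnuts: 489 g; plain yogurt: 1869 mL; heavy cream: 12 oz

Scaling factor: 23/4 = 5.75.
chopped walnuts: 3 oz × 23/4 × 28.35 g/oz ≈ 489 g
plain yogurt: 325 mL × 23/4 ≈ 1869 mL
heavy cream: 60 g × 23/4 ÷ 28.35 g/oz ≈ 12 oz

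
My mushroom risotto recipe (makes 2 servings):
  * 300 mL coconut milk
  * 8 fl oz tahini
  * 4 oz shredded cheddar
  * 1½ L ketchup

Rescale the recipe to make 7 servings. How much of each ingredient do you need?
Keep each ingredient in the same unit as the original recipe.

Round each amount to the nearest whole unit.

coconut milk: 1050 mL; tahini: 28 fl oz; shredded cheddar: 14 oz; ketchup: 5 L

Scaling factor: 7/2 = 3.5.
coconut milk: 300 mL × 7/2 = 1050 mL
tahini: 8 fl oz × 7/2 = 28 fl oz
shredded cheddar: 4 oz × 7/2 = 14 oz
ketchup: 1.5 L × 7/2 ≈ 5 L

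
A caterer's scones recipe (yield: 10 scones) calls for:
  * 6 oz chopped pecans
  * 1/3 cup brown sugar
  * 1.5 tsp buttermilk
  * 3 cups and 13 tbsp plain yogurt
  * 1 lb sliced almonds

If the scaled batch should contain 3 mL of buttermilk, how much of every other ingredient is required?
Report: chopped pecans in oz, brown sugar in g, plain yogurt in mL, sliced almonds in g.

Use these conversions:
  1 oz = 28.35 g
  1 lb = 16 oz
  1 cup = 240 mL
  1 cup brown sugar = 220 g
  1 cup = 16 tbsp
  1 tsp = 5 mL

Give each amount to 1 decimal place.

The original recipe has 7.5 mL of buttermilk, so the scaling factor is 3 ÷ 7.5 = 2/5 = 0.4.
chopped pecans: 6 oz × 2/5 = 2.4 oz
brown sugar: 1/3 cup × 2/5 × 220 g/cup ≈ 29.3 g
plain yogurt: (3 cup + 13 tbsp = 3.8125 cup) × 2/5 × 240 mL/cup = 366.0 mL
sliced almonds: 1 lb × 2/5 × 16 oz/lb × 28.35 g/oz ≈ 181.4 g

chopped pecans: 2.4 oz; brown sugar: 29.3 g; plain yogurt: 366.0 mL; sliced almonds: 181.4 g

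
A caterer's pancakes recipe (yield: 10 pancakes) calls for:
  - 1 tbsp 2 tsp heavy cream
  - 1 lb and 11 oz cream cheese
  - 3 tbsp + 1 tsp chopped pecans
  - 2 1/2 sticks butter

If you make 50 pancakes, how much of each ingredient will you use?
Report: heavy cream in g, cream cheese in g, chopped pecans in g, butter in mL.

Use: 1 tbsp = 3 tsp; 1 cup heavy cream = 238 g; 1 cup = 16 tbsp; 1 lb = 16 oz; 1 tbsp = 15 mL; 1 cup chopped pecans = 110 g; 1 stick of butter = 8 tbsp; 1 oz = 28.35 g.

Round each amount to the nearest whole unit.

heavy cream: 124 g; cream cheese: 3827 g; chopped pecans: 115 g; butter: 1500 mL

Scaling factor: 50/10 = 5.
heavy cream: (1 tbsp + 2 tsp = 5/3 tbsp) × 5 ÷ 16 tbsp/cup × 238 g/cup ≈ 124 g
cream cheese: (1 lb + 11 oz = 1.6875 lb) × 5 × 16 oz/lb × 28.35 g/oz ≈ 3827 g
chopped pecans: (3 tbsp + 1 tsp = 10/3 tbsp) × 5 ÷ 16 tbsp/cup × 110 g/cup ≈ 115 g
butter: 2.5 stick × 5 × 8 tbsp/stick × 15 mL/tbsp = 1500 mL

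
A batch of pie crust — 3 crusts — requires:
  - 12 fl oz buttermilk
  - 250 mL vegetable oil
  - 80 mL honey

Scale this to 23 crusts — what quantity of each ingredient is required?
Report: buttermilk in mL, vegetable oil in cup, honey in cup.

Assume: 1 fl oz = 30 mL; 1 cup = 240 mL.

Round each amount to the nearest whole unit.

Scaling factor: 23/3.
buttermilk: 12 fl oz × 23/3 × 30 mL/fl oz = 2760 mL
vegetable oil: 250 mL × 23/3 ÷ 240 mL/cup ≈ 8 cup
honey: 80 mL × 23/3 ÷ 240 mL/cup ≈ 3 cup

buttermilk: 2760 mL; vegetable oil: 8 cup; honey: 3 cup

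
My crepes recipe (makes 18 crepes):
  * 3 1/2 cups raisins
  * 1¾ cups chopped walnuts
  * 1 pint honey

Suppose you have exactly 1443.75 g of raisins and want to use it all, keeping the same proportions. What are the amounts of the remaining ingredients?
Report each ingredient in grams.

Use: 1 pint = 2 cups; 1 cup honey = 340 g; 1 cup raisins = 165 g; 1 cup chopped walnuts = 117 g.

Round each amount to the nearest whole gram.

The original recipe has 577.5 g of raisins, so the scaling factor is 1443.75 ÷ 577.5 = 5/2 = 2.5.
chopped walnuts: 1.75 cup × 5/2 × 117 g/cup ≈ 512 g
honey: 1 pint × 5/2 × 2 cup/pint × 340 g/cup = 1700 g

chopped walnuts: 512 g; honey: 1700 g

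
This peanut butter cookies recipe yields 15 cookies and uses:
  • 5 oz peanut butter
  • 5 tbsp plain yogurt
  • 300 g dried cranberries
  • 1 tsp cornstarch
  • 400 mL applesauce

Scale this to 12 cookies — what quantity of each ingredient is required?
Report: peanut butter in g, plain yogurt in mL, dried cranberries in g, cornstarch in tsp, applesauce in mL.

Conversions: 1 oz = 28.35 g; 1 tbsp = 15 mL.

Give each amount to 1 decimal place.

peanut butter: 113.4 g; plain yogurt: 60.0 mL; dried cranberries: 240.0 g; cornstarch: 0.8 tsp; applesauce: 320.0 mL

Scaling factor: 12/15 = 4/5 = 0.8.
peanut butter: 5 oz × 4/5 × 28.35 g/oz = 113.4 g
plain yogurt: 5 tbsp × 4/5 × 15 mL/tbsp = 60.0 mL
dried cranberries: 300 g × 4/5 = 240.0 g
cornstarch: 1 tsp × 4/5 = 0.8 tsp
applesauce: 400 mL × 4/5 = 320.0 mL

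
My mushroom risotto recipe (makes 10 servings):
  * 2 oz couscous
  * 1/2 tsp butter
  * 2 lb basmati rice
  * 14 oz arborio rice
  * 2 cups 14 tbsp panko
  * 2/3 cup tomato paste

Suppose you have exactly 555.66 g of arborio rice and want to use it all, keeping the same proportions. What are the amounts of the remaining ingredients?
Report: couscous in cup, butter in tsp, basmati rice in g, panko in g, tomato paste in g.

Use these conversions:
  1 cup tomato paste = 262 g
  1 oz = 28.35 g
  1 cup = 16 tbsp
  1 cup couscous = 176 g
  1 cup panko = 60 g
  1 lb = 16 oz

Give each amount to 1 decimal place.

The original recipe has 396.9 g of arborio rice, so the scaling factor is 555.66 ÷ 396.9 = 7/5 = 1.4.
couscous: 2 oz × 7/5 × 28.35 g/oz ÷ 176 g/cup ≈ 0.5 cup
butter: 0.5 tsp × 7/5 = 0.7 tsp
basmati rice: 2 lb × 7/5 × 16 oz/lb × 28.35 g/oz ≈ 1270.1 g
panko: (2 cup + 14 tbsp = 2.875 cup) × 7/5 × 60 g/cup = 241.5 g
tomato paste: 2/3 cup × 7/5 × 262 g/cup ≈ 244.5 g

couscous: 0.5 cup; butter: 0.7 tsp; basmati rice: 1270.1 g; panko: 241.5 g; tomato paste: 244.5 g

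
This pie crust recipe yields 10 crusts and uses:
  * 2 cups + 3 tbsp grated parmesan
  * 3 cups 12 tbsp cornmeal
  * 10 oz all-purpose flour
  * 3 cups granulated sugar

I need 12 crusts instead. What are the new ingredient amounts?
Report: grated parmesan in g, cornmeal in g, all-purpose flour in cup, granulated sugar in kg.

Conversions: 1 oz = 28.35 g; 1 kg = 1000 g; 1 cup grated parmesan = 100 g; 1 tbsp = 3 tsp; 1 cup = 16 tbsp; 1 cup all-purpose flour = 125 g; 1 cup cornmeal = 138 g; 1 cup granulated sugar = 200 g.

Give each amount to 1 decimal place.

Scaling factor: 12/10 = 6/5 = 1.2.
grated parmesan: (2 cup + 3 tbsp = 2.1875 cup) × 6/5 × 100 g/cup = 262.5 g
cornmeal: (3 cup + 12 tbsp = 3.75 cup) × 6/5 × 138 g/cup = 621.0 g
all-purpose flour: 10 oz × 6/5 × 28.35 g/oz ÷ 125 g/cup ≈ 2.7 cup
granulated sugar: 3 cup × 6/5 × 200 g/cup ÷ 1000 g/kg ≈ 0.7 kg

grated parmesan: 262.5 g; cornmeal: 621.0 g; all-purpose flour: 2.7 cup; granulated sugar: 0.7 kg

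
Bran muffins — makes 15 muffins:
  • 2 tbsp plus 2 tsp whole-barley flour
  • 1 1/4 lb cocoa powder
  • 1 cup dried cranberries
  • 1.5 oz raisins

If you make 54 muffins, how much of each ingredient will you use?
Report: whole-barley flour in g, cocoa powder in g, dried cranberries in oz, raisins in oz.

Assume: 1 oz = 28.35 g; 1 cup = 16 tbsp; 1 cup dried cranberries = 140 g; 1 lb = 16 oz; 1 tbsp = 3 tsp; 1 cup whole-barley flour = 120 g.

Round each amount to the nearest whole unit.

Scaling factor: 54/15 = 18/5 = 3.6.
whole-barley flour: (2 tbsp + 2 tsp = 8/3 tbsp) × 18/5 ÷ 16 tbsp/cup × 120 g/cup = 72 g
cocoa powder: 1.25 lb × 18/5 × 16 oz/lb × 28.35 g/oz ≈ 2041 g
dried cranberries: 1 cup × 18/5 × 140 g/cup ÷ 28.35 g/oz ≈ 18 oz
raisins: 1.5 oz × 18/5 ≈ 5 oz

whole-barley flour: 72 g; cocoa powder: 2041 g; dried cranberries: 18 oz; raisins: 5 oz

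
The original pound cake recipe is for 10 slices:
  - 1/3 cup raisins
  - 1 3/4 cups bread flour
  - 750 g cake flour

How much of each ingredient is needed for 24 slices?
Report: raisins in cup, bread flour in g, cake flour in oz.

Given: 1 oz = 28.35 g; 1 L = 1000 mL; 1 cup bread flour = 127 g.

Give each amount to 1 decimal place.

Scaling factor: 24/10 = 12/5 = 2.4.
raisins: 1/3 cup × 12/5 = 0.8 cup
bread flour: 1.75 cup × 12/5 × 127 g/cup = 533.4 g
cake flour: 750 g × 12/5 ÷ 28.35 g/oz ≈ 63.5 oz

raisins: 0.8 cup; bread flour: 533.4 g; cake flour: 63.5 oz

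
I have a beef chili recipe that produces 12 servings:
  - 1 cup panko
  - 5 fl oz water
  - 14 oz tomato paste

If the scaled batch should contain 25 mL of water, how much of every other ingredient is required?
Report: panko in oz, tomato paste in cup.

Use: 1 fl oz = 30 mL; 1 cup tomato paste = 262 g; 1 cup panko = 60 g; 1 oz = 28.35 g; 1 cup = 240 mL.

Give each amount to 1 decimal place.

panko: 0.4 oz; tomato paste: 0.3 cup

The original recipe has 150 mL of water, so the scaling factor is 25 ÷ 150 = 1/6.
panko: 1 cup × 1/6 × 60 g/cup ÷ 28.35 g/oz ≈ 0.4 oz
tomato paste: 14 oz × 1/6 × 28.35 g/oz ÷ 262 g/cup ≈ 0.3 cup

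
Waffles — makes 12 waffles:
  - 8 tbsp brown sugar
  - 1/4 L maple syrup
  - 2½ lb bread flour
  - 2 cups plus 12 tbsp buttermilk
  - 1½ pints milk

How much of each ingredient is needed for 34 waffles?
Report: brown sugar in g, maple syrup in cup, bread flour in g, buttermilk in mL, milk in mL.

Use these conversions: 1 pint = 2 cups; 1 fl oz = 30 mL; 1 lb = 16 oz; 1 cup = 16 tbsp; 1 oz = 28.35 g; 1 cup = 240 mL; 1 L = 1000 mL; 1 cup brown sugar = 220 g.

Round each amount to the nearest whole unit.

Scaling factor: 34/12 = 17/6.
brown sugar: 8 tbsp × 17/6 ÷ 16 tbsp/cup × 220 g/cup ≈ 312 g
maple syrup: 0.25 L × 17/6 × 1000 mL/L ÷ 240 mL/cup ≈ 3 cup
bread flour: 2.5 lb × 17/6 × 16 oz/lb × 28.35 g/oz = 3213 g
buttermilk: (2 cup + 12 tbsp = 2.75 cup) × 17/6 × 240 mL/cup = 1870 mL
milk: 1.5 pint × 17/6 × 2 cup/pint × 240 mL/cup = 2040 mL

brown sugar: 312 g; maple syrup: 3 cup; bread flour: 3213 g; buttermilk: 1870 mL; milk: 2040 mL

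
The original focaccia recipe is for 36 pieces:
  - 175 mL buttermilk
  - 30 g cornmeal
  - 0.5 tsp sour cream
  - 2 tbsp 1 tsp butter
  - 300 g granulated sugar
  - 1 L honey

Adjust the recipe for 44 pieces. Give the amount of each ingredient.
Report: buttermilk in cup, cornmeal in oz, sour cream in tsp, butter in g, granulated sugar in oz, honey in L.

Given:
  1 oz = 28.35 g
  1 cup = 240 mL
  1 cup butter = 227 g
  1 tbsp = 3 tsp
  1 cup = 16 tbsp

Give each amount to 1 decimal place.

buttermilk: 0.9 cup; cornmeal: 1.3 oz; sour cream: 0.6 tsp; butter: 40.5 g; granulated sugar: 12.9 oz; honey: 1.2 L

Scaling factor: 44/36 = 11/9.
buttermilk: 175 mL × 11/9 ÷ 240 mL/cup ≈ 0.9 cup
cornmeal: 30 g × 11/9 ÷ 28.35 g/oz ≈ 1.3 oz
sour cream: 0.5 tsp × 11/9 ≈ 0.6 tsp
butter: (2 tbsp + 1 tsp = 7/3 tbsp) × 11/9 ÷ 16 tbsp/cup × 227 g/cup ≈ 40.5 g
granulated sugar: 300 g × 11/9 ÷ 28.35 g/oz ≈ 12.9 oz
honey: 1 L × 11/9 ≈ 1.2 L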